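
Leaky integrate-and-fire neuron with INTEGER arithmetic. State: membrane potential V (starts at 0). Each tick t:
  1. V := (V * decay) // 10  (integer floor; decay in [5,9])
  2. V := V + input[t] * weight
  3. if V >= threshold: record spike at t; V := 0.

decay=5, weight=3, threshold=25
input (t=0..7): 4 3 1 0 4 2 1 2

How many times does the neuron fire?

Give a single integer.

t=0: input=4 -> V=12
t=1: input=3 -> V=15
t=2: input=1 -> V=10
t=3: input=0 -> V=5
t=4: input=4 -> V=14
t=5: input=2 -> V=13
t=6: input=1 -> V=9
t=7: input=2 -> V=10

Answer: 0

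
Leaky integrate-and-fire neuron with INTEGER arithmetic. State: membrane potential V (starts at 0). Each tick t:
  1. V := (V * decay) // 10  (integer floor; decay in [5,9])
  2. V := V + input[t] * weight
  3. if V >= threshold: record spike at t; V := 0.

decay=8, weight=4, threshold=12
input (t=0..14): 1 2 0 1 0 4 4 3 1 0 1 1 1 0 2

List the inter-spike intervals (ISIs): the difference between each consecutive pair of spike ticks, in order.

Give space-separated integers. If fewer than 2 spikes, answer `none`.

t=0: input=1 -> V=4
t=1: input=2 -> V=11
t=2: input=0 -> V=8
t=3: input=1 -> V=10
t=4: input=0 -> V=8
t=5: input=4 -> V=0 FIRE
t=6: input=4 -> V=0 FIRE
t=7: input=3 -> V=0 FIRE
t=8: input=1 -> V=4
t=9: input=0 -> V=3
t=10: input=1 -> V=6
t=11: input=1 -> V=8
t=12: input=1 -> V=10
t=13: input=0 -> V=8
t=14: input=2 -> V=0 FIRE

Answer: 1 1 7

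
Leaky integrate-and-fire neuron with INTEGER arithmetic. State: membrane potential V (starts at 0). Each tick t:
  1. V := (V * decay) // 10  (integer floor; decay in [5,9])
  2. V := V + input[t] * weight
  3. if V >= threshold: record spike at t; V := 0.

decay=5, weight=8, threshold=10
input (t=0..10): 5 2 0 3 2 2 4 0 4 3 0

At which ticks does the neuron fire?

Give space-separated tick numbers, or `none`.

Answer: 0 1 3 4 5 6 8 9

Derivation:
t=0: input=5 -> V=0 FIRE
t=1: input=2 -> V=0 FIRE
t=2: input=0 -> V=0
t=3: input=3 -> V=0 FIRE
t=4: input=2 -> V=0 FIRE
t=5: input=2 -> V=0 FIRE
t=6: input=4 -> V=0 FIRE
t=7: input=0 -> V=0
t=8: input=4 -> V=0 FIRE
t=9: input=3 -> V=0 FIRE
t=10: input=0 -> V=0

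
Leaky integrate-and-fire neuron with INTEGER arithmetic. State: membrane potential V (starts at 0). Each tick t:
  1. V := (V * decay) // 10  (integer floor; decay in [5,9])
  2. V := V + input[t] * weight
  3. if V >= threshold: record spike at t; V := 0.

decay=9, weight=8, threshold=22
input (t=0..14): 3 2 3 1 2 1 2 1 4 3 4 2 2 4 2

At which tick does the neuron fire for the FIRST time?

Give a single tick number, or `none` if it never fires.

Answer: 0

Derivation:
t=0: input=3 -> V=0 FIRE
t=1: input=2 -> V=16
t=2: input=3 -> V=0 FIRE
t=3: input=1 -> V=8
t=4: input=2 -> V=0 FIRE
t=5: input=1 -> V=8
t=6: input=2 -> V=0 FIRE
t=7: input=1 -> V=8
t=8: input=4 -> V=0 FIRE
t=9: input=3 -> V=0 FIRE
t=10: input=4 -> V=0 FIRE
t=11: input=2 -> V=16
t=12: input=2 -> V=0 FIRE
t=13: input=4 -> V=0 FIRE
t=14: input=2 -> V=16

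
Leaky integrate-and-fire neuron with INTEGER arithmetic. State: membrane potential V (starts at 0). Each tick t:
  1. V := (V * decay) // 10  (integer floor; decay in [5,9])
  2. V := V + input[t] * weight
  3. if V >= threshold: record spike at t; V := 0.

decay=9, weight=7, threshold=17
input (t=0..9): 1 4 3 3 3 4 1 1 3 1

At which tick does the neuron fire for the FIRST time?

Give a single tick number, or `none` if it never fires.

Answer: 1

Derivation:
t=0: input=1 -> V=7
t=1: input=4 -> V=0 FIRE
t=2: input=3 -> V=0 FIRE
t=3: input=3 -> V=0 FIRE
t=4: input=3 -> V=0 FIRE
t=5: input=4 -> V=0 FIRE
t=6: input=1 -> V=7
t=7: input=1 -> V=13
t=8: input=3 -> V=0 FIRE
t=9: input=1 -> V=7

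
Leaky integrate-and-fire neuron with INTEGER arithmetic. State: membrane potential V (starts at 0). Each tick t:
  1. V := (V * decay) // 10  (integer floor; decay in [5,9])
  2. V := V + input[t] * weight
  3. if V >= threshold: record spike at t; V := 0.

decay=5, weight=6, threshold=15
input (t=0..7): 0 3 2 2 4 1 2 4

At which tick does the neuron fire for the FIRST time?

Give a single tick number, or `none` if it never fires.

t=0: input=0 -> V=0
t=1: input=3 -> V=0 FIRE
t=2: input=2 -> V=12
t=3: input=2 -> V=0 FIRE
t=4: input=4 -> V=0 FIRE
t=5: input=1 -> V=6
t=6: input=2 -> V=0 FIRE
t=7: input=4 -> V=0 FIRE

Answer: 1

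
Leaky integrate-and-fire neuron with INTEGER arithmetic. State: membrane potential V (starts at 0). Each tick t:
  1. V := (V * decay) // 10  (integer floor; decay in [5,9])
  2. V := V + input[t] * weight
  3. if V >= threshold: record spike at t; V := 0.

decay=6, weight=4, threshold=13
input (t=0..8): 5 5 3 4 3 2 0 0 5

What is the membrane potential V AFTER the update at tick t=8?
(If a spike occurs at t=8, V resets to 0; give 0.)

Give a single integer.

t=0: input=5 -> V=0 FIRE
t=1: input=5 -> V=0 FIRE
t=2: input=3 -> V=12
t=3: input=4 -> V=0 FIRE
t=4: input=3 -> V=12
t=5: input=2 -> V=0 FIRE
t=6: input=0 -> V=0
t=7: input=0 -> V=0
t=8: input=5 -> V=0 FIRE

Answer: 0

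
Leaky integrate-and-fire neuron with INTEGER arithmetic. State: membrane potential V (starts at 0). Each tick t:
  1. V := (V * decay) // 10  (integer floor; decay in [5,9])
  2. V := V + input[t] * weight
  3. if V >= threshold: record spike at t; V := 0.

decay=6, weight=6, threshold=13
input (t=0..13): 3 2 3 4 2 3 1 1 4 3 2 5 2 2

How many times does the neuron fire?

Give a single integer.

t=0: input=3 -> V=0 FIRE
t=1: input=2 -> V=12
t=2: input=3 -> V=0 FIRE
t=3: input=4 -> V=0 FIRE
t=4: input=2 -> V=12
t=5: input=3 -> V=0 FIRE
t=6: input=1 -> V=6
t=7: input=1 -> V=9
t=8: input=4 -> V=0 FIRE
t=9: input=3 -> V=0 FIRE
t=10: input=2 -> V=12
t=11: input=5 -> V=0 FIRE
t=12: input=2 -> V=12
t=13: input=2 -> V=0 FIRE

Answer: 8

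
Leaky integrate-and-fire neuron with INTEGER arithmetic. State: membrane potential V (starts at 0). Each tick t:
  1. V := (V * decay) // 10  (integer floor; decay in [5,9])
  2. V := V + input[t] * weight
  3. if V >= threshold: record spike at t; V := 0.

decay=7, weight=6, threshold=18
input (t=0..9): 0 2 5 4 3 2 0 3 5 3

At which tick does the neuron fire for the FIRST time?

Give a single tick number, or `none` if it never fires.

t=0: input=0 -> V=0
t=1: input=2 -> V=12
t=2: input=5 -> V=0 FIRE
t=3: input=4 -> V=0 FIRE
t=4: input=3 -> V=0 FIRE
t=5: input=2 -> V=12
t=6: input=0 -> V=8
t=7: input=3 -> V=0 FIRE
t=8: input=5 -> V=0 FIRE
t=9: input=3 -> V=0 FIRE

Answer: 2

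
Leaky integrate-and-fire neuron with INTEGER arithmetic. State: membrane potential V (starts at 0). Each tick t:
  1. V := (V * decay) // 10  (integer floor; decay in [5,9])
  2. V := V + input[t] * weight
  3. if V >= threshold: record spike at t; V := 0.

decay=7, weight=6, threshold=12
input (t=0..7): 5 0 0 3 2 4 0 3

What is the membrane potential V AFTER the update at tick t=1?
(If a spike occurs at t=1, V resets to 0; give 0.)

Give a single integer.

t=0: input=5 -> V=0 FIRE
t=1: input=0 -> V=0
t=2: input=0 -> V=0
t=3: input=3 -> V=0 FIRE
t=4: input=2 -> V=0 FIRE
t=5: input=4 -> V=0 FIRE
t=6: input=0 -> V=0
t=7: input=3 -> V=0 FIRE

Answer: 0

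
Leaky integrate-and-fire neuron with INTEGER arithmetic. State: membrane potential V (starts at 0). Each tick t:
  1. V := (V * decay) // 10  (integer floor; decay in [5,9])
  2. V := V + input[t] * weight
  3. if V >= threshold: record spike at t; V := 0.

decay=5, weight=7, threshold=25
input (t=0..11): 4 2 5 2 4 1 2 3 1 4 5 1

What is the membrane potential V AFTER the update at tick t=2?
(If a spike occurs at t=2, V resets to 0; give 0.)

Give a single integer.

Answer: 0

Derivation:
t=0: input=4 -> V=0 FIRE
t=1: input=2 -> V=14
t=2: input=5 -> V=0 FIRE
t=3: input=2 -> V=14
t=4: input=4 -> V=0 FIRE
t=5: input=1 -> V=7
t=6: input=2 -> V=17
t=7: input=3 -> V=0 FIRE
t=8: input=1 -> V=7
t=9: input=4 -> V=0 FIRE
t=10: input=5 -> V=0 FIRE
t=11: input=1 -> V=7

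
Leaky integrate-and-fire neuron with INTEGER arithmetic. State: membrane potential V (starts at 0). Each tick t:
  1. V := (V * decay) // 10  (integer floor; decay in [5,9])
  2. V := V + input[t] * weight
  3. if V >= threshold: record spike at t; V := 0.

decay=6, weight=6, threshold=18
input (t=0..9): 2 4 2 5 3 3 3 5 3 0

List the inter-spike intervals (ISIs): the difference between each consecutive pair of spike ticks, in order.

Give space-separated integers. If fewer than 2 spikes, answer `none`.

Answer: 2 1 1 1 1 1

Derivation:
t=0: input=2 -> V=12
t=1: input=4 -> V=0 FIRE
t=2: input=2 -> V=12
t=3: input=5 -> V=0 FIRE
t=4: input=3 -> V=0 FIRE
t=5: input=3 -> V=0 FIRE
t=6: input=3 -> V=0 FIRE
t=7: input=5 -> V=0 FIRE
t=8: input=3 -> V=0 FIRE
t=9: input=0 -> V=0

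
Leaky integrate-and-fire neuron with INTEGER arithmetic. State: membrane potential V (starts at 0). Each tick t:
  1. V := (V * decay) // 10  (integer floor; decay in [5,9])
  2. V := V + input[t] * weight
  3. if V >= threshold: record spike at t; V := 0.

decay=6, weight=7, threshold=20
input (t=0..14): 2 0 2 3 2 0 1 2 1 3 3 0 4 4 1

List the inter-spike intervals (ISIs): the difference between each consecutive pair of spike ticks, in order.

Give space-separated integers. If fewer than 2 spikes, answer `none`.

t=0: input=2 -> V=14
t=1: input=0 -> V=8
t=2: input=2 -> V=18
t=3: input=3 -> V=0 FIRE
t=4: input=2 -> V=14
t=5: input=0 -> V=8
t=6: input=1 -> V=11
t=7: input=2 -> V=0 FIRE
t=8: input=1 -> V=7
t=9: input=3 -> V=0 FIRE
t=10: input=3 -> V=0 FIRE
t=11: input=0 -> V=0
t=12: input=4 -> V=0 FIRE
t=13: input=4 -> V=0 FIRE
t=14: input=1 -> V=7

Answer: 4 2 1 2 1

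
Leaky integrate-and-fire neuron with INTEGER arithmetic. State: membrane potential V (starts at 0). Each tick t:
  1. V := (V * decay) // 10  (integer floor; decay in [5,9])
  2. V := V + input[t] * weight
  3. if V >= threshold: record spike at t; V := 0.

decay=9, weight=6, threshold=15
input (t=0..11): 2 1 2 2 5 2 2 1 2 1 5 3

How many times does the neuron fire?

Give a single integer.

t=0: input=2 -> V=12
t=1: input=1 -> V=0 FIRE
t=2: input=2 -> V=12
t=3: input=2 -> V=0 FIRE
t=4: input=5 -> V=0 FIRE
t=5: input=2 -> V=12
t=6: input=2 -> V=0 FIRE
t=7: input=1 -> V=6
t=8: input=2 -> V=0 FIRE
t=9: input=1 -> V=6
t=10: input=5 -> V=0 FIRE
t=11: input=3 -> V=0 FIRE

Answer: 7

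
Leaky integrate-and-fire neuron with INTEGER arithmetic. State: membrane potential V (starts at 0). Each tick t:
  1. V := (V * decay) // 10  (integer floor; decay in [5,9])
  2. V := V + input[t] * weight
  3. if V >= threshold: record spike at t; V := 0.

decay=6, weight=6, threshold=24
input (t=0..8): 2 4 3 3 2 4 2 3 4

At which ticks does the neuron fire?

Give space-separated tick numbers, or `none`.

Answer: 1 3 5 7 8

Derivation:
t=0: input=2 -> V=12
t=1: input=4 -> V=0 FIRE
t=2: input=3 -> V=18
t=3: input=3 -> V=0 FIRE
t=4: input=2 -> V=12
t=5: input=4 -> V=0 FIRE
t=6: input=2 -> V=12
t=7: input=3 -> V=0 FIRE
t=8: input=4 -> V=0 FIRE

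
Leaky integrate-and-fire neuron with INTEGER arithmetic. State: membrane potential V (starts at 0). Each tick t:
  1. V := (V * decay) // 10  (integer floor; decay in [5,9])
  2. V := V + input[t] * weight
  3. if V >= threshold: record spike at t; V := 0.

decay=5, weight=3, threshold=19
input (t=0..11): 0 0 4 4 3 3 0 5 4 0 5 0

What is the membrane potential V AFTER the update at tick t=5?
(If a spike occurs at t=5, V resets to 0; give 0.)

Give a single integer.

t=0: input=0 -> V=0
t=1: input=0 -> V=0
t=2: input=4 -> V=12
t=3: input=4 -> V=18
t=4: input=3 -> V=18
t=5: input=3 -> V=18
t=6: input=0 -> V=9
t=7: input=5 -> V=0 FIRE
t=8: input=4 -> V=12
t=9: input=0 -> V=6
t=10: input=5 -> V=18
t=11: input=0 -> V=9

Answer: 18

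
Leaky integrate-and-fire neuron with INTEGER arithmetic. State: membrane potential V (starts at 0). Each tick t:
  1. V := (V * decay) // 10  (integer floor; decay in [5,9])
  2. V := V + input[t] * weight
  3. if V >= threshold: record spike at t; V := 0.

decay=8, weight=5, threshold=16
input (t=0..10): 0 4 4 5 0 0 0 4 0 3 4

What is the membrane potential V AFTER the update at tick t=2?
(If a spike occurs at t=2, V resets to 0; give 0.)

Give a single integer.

Answer: 0

Derivation:
t=0: input=0 -> V=0
t=1: input=4 -> V=0 FIRE
t=2: input=4 -> V=0 FIRE
t=3: input=5 -> V=0 FIRE
t=4: input=0 -> V=0
t=5: input=0 -> V=0
t=6: input=0 -> V=0
t=7: input=4 -> V=0 FIRE
t=8: input=0 -> V=0
t=9: input=3 -> V=15
t=10: input=4 -> V=0 FIRE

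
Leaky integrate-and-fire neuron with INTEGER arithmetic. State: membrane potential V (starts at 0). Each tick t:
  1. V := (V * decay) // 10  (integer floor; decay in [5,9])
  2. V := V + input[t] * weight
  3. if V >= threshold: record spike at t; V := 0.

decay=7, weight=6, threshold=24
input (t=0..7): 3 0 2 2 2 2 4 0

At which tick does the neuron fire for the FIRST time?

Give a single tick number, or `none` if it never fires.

Answer: 3

Derivation:
t=0: input=3 -> V=18
t=1: input=0 -> V=12
t=2: input=2 -> V=20
t=3: input=2 -> V=0 FIRE
t=4: input=2 -> V=12
t=5: input=2 -> V=20
t=6: input=4 -> V=0 FIRE
t=7: input=0 -> V=0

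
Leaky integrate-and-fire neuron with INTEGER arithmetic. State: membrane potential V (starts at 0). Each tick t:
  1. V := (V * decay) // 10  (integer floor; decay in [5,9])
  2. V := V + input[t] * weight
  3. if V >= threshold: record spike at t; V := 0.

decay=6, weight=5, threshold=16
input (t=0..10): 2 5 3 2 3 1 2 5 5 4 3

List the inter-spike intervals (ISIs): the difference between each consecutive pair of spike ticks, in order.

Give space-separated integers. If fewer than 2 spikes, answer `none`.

Answer: 2 3 1 1 1

Derivation:
t=0: input=2 -> V=10
t=1: input=5 -> V=0 FIRE
t=2: input=3 -> V=15
t=3: input=2 -> V=0 FIRE
t=4: input=3 -> V=15
t=5: input=1 -> V=14
t=6: input=2 -> V=0 FIRE
t=7: input=5 -> V=0 FIRE
t=8: input=5 -> V=0 FIRE
t=9: input=4 -> V=0 FIRE
t=10: input=3 -> V=15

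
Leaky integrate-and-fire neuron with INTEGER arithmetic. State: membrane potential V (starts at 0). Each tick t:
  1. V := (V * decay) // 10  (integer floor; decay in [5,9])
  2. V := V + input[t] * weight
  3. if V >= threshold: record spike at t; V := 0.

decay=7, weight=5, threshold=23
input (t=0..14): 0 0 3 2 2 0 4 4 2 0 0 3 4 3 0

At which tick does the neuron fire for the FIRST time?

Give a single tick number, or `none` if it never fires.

t=0: input=0 -> V=0
t=1: input=0 -> V=0
t=2: input=3 -> V=15
t=3: input=2 -> V=20
t=4: input=2 -> V=0 FIRE
t=5: input=0 -> V=0
t=6: input=4 -> V=20
t=7: input=4 -> V=0 FIRE
t=8: input=2 -> V=10
t=9: input=0 -> V=7
t=10: input=0 -> V=4
t=11: input=3 -> V=17
t=12: input=4 -> V=0 FIRE
t=13: input=3 -> V=15
t=14: input=0 -> V=10

Answer: 4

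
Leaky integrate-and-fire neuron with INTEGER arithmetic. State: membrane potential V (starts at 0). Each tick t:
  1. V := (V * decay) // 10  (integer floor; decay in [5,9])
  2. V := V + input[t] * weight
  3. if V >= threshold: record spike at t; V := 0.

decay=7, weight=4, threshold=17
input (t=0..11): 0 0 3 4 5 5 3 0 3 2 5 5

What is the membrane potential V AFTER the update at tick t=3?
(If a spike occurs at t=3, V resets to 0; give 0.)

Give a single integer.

Answer: 0

Derivation:
t=0: input=0 -> V=0
t=1: input=0 -> V=0
t=2: input=3 -> V=12
t=3: input=4 -> V=0 FIRE
t=4: input=5 -> V=0 FIRE
t=5: input=5 -> V=0 FIRE
t=6: input=3 -> V=12
t=7: input=0 -> V=8
t=8: input=3 -> V=0 FIRE
t=9: input=2 -> V=8
t=10: input=5 -> V=0 FIRE
t=11: input=5 -> V=0 FIRE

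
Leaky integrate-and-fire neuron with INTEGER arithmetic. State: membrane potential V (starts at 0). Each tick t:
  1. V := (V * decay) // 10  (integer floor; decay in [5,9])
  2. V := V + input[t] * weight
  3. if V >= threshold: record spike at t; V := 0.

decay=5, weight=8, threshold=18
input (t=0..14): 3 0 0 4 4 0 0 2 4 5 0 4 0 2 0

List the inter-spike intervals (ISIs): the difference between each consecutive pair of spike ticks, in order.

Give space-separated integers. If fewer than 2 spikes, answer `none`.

t=0: input=3 -> V=0 FIRE
t=1: input=0 -> V=0
t=2: input=0 -> V=0
t=3: input=4 -> V=0 FIRE
t=4: input=4 -> V=0 FIRE
t=5: input=0 -> V=0
t=6: input=0 -> V=0
t=7: input=2 -> V=16
t=8: input=4 -> V=0 FIRE
t=9: input=5 -> V=0 FIRE
t=10: input=0 -> V=0
t=11: input=4 -> V=0 FIRE
t=12: input=0 -> V=0
t=13: input=2 -> V=16
t=14: input=0 -> V=8

Answer: 3 1 4 1 2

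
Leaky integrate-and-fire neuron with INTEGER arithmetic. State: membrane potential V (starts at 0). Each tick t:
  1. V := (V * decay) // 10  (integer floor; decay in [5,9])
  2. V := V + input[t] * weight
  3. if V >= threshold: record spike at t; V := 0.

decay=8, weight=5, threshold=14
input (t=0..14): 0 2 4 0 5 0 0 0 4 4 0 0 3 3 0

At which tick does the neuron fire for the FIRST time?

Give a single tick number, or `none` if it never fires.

Answer: 2

Derivation:
t=0: input=0 -> V=0
t=1: input=2 -> V=10
t=2: input=4 -> V=0 FIRE
t=3: input=0 -> V=0
t=4: input=5 -> V=0 FIRE
t=5: input=0 -> V=0
t=6: input=0 -> V=0
t=7: input=0 -> V=0
t=8: input=4 -> V=0 FIRE
t=9: input=4 -> V=0 FIRE
t=10: input=0 -> V=0
t=11: input=0 -> V=0
t=12: input=3 -> V=0 FIRE
t=13: input=3 -> V=0 FIRE
t=14: input=0 -> V=0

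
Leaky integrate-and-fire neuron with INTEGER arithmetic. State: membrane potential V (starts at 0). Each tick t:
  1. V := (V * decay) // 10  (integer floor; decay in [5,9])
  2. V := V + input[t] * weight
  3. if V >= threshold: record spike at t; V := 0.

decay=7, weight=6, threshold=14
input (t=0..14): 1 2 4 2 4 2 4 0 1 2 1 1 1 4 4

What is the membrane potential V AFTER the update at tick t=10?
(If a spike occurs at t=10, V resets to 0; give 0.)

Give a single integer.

t=0: input=1 -> V=6
t=1: input=2 -> V=0 FIRE
t=2: input=4 -> V=0 FIRE
t=3: input=2 -> V=12
t=4: input=4 -> V=0 FIRE
t=5: input=2 -> V=12
t=6: input=4 -> V=0 FIRE
t=7: input=0 -> V=0
t=8: input=1 -> V=6
t=9: input=2 -> V=0 FIRE
t=10: input=1 -> V=6
t=11: input=1 -> V=10
t=12: input=1 -> V=13
t=13: input=4 -> V=0 FIRE
t=14: input=4 -> V=0 FIRE

Answer: 6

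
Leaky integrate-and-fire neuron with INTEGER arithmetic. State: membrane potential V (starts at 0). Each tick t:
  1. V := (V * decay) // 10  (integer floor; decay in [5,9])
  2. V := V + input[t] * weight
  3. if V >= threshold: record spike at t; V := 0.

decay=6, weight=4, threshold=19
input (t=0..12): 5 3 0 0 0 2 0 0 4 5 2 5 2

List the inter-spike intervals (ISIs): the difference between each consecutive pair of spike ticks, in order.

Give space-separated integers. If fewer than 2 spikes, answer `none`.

Answer: 9 2

Derivation:
t=0: input=5 -> V=0 FIRE
t=1: input=3 -> V=12
t=2: input=0 -> V=7
t=3: input=0 -> V=4
t=4: input=0 -> V=2
t=5: input=2 -> V=9
t=6: input=0 -> V=5
t=7: input=0 -> V=3
t=8: input=4 -> V=17
t=9: input=5 -> V=0 FIRE
t=10: input=2 -> V=8
t=11: input=5 -> V=0 FIRE
t=12: input=2 -> V=8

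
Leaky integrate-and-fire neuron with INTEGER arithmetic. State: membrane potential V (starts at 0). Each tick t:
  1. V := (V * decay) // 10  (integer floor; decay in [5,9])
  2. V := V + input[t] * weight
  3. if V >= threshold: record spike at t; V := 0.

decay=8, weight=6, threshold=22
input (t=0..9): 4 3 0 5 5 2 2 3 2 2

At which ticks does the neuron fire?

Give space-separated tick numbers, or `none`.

t=0: input=4 -> V=0 FIRE
t=1: input=3 -> V=18
t=2: input=0 -> V=14
t=3: input=5 -> V=0 FIRE
t=4: input=5 -> V=0 FIRE
t=5: input=2 -> V=12
t=6: input=2 -> V=21
t=7: input=3 -> V=0 FIRE
t=8: input=2 -> V=12
t=9: input=2 -> V=21

Answer: 0 3 4 7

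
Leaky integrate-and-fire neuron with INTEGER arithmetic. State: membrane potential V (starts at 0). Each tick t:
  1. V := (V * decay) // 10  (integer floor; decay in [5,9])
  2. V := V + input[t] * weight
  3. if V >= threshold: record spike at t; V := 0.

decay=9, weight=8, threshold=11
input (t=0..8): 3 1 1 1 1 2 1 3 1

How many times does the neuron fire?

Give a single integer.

Answer: 5

Derivation:
t=0: input=3 -> V=0 FIRE
t=1: input=1 -> V=8
t=2: input=1 -> V=0 FIRE
t=3: input=1 -> V=8
t=4: input=1 -> V=0 FIRE
t=5: input=2 -> V=0 FIRE
t=6: input=1 -> V=8
t=7: input=3 -> V=0 FIRE
t=8: input=1 -> V=8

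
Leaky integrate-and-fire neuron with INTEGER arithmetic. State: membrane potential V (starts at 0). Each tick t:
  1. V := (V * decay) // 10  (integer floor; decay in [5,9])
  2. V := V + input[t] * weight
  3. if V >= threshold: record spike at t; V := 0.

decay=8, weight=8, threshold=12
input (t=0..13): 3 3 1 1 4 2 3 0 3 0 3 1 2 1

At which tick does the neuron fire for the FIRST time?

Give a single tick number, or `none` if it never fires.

t=0: input=3 -> V=0 FIRE
t=1: input=3 -> V=0 FIRE
t=2: input=1 -> V=8
t=3: input=1 -> V=0 FIRE
t=4: input=4 -> V=0 FIRE
t=5: input=2 -> V=0 FIRE
t=6: input=3 -> V=0 FIRE
t=7: input=0 -> V=0
t=8: input=3 -> V=0 FIRE
t=9: input=0 -> V=0
t=10: input=3 -> V=0 FIRE
t=11: input=1 -> V=8
t=12: input=2 -> V=0 FIRE
t=13: input=1 -> V=8

Answer: 0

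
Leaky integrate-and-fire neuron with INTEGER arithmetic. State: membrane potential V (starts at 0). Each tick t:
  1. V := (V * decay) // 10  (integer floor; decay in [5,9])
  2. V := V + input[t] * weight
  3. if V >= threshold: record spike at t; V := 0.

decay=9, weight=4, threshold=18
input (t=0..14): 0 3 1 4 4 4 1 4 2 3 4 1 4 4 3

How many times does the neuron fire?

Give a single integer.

t=0: input=0 -> V=0
t=1: input=3 -> V=12
t=2: input=1 -> V=14
t=3: input=4 -> V=0 FIRE
t=4: input=4 -> V=16
t=5: input=4 -> V=0 FIRE
t=6: input=1 -> V=4
t=7: input=4 -> V=0 FIRE
t=8: input=2 -> V=8
t=9: input=3 -> V=0 FIRE
t=10: input=4 -> V=16
t=11: input=1 -> V=0 FIRE
t=12: input=4 -> V=16
t=13: input=4 -> V=0 FIRE
t=14: input=3 -> V=12

Answer: 6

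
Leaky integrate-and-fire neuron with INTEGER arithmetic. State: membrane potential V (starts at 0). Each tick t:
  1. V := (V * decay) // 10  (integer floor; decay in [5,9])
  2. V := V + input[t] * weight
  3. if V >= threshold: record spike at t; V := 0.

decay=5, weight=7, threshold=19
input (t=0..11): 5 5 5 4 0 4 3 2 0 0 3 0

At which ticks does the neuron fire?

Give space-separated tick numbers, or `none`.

Answer: 0 1 2 3 5 6 10

Derivation:
t=0: input=5 -> V=0 FIRE
t=1: input=5 -> V=0 FIRE
t=2: input=5 -> V=0 FIRE
t=3: input=4 -> V=0 FIRE
t=4: input=0 -> V=0
t=5: input=4 -> V=0 FIRE
t=6: input=3 -> V=0 FIRE
t=7: input=2 -> V=14
t=8: input=0 -> V=7
t=9: input=0 -> V=3
t=10: input=3 -> V=0 FIRE
t=11: input=0 -> V=0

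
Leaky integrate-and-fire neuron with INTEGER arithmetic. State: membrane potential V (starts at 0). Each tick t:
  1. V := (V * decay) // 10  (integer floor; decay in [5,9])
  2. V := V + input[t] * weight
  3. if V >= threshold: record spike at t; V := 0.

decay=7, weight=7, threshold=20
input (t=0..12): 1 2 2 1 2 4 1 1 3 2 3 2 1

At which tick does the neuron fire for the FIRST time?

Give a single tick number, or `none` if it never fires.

t=0: input=1 -> V=7
t=1: input=2 -> V=18
t=2: input=2 -> V=0 FIRE
t=3: input=1 -> V=7
t=4: input=2 -> V=18
t=5: input=4 -> V=0 FIRE
t=6: input=1 -> V=7
t=7: input=1 -> V=11
t=8: input=3 -> V=0 FIRE
t=9: input=2 -> V=14
t=10: input=3 -> V=0 FIRE
t=11: input=2 -> V=14
t=12: input=1 -> V=16

Answer: 2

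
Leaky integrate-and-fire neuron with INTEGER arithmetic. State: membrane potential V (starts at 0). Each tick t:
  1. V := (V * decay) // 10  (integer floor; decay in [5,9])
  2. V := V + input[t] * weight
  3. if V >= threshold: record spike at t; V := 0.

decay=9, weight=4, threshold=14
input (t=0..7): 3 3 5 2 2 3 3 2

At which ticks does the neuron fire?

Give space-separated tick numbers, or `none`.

Answer: 1 2 4 6

Derivation:
t=0: input=3 -> V=12
t=1: input=3 -> V=0 FIRE
t=2: input=5 -> V=0 FIRE
t=3: input=2 -> V=8
t=4: input=2 -> V=0 FIRE
t=5: input=3 -> V=12
t=6: input=3 -> V=0 FIRE
t=7: input=2 -> V=8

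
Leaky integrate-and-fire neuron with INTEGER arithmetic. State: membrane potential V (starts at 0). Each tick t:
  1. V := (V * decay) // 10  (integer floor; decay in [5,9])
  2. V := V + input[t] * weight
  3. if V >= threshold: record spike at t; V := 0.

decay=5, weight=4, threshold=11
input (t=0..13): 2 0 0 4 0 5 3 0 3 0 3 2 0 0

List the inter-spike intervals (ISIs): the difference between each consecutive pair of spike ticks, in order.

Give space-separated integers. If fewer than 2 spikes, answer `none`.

Answer: 2 1 2 2

Derivation:
t=0: input=2 -> V=8
t=1: input=0 -> V=4
t=2: input=0 -> V=2
t=3: input=4 -> V=0 FIRE
t=4: input=0 -> V=0
t=5: input=5 -> V=0 FIRE
t=6: input=3 -> V=0 FIRE
t=7: input=0 -> V=0
t=8: input=3 -> V=0 FIRE
t=9: input=0 -> V=0
t=10: input=3 -> V=0 FIRE
t=11: input=2 -> V=8
t=12: input=0 -> V=4
t=13: input=0 -> V=2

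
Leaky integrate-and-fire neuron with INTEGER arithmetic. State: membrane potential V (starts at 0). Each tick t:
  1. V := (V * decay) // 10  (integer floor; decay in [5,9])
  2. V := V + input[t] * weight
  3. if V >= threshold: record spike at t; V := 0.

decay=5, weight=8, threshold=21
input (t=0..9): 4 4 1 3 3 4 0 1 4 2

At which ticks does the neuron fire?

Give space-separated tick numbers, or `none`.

Answer: 0 1 3 4 5 8

Derivation:
t=0: input=4 -> V=0 FIRE
t=1: input=4 -> V=0 FIRE
t=2: input=1 -> V=8
t=3: input=3 -> V=0 FIRE
t=4: input=3 -> V=0 FIRE
t=5: input=4 -> V=0 FIRE
t=6: input=0 -> V=0
t=7: input=1 -> V=8
t=8: input=4 -> V=0 FIRE
t=9: input=2 -> V=16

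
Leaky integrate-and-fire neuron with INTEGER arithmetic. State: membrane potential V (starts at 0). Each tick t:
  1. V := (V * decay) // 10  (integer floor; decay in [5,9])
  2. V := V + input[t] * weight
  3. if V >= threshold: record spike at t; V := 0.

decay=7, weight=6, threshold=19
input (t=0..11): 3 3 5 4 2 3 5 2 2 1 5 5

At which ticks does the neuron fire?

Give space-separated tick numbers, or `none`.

t=0: input=3 -> V=18
t=1: input=3 -> V=0 FIRE
t=2: input=5 -> V=0 FIRE
t=3: input=4 -> V=0 FIRE
t=4: input=2 -> V=12
t=5: input=3 -> V=0 FIRE
t=6: input=5 -> V=0 FIRE
t=7: input=2 -> V=12
t=8: input=2 -> V=0 FIRE
t=9: input=1 -> V=6
t=10: input=5 -> V=0 FIRE
t=11: input=5 -> V=0 FIRE

Answer: 1 2 3 5 6 8 10 11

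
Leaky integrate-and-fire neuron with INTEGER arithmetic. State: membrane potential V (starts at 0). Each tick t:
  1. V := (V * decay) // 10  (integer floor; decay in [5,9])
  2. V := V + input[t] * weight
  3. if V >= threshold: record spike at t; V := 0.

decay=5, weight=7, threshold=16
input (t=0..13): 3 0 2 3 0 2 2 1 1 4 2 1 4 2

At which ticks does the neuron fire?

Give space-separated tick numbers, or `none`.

t=0: input=3 -> V=0 FIRE
t=1: input=0 -> V=0
t=2: input=2 -> V=14
t=3: input=3 -> V=0 FIRE
t=4: input=0 -> V=0
t=5: input=2 -> V=14
t=6: input=2 -> V=0 FIRE
t=7: input=1 -> V=7
t=8: input=1 -> V=10
t=9: input=4 -> V=0 FIRE
t=10: input=2 -> V=14
t=11: input=1 -> V=14
t=12: input=4 -> V=0 FIRE
t=13: input=2 -> V=14

Answer: 0 3 6 9 12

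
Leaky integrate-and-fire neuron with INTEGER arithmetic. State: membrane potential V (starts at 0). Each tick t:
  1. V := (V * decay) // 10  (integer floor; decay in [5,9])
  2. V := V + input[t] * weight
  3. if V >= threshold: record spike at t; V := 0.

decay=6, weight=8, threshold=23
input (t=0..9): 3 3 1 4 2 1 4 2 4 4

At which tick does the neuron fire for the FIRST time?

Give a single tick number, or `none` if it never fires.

Answer: 0

Derivation:
t=0: input=3 -> V=0 FIRE
t=1: input=3 -> V=0 FIRE
t=2: input=1 -> V=8
t=3: input=4 -> V=0 FIRE
t=4: input=2 -> V=16
t=5: input=1 -> V=17
t=6: input=4 -> V=0 FIRE
t=7: input=2 -> V=16
t=8: input=4 -> V=0 FIRE
t=9: input=4 -> V=0 FIRE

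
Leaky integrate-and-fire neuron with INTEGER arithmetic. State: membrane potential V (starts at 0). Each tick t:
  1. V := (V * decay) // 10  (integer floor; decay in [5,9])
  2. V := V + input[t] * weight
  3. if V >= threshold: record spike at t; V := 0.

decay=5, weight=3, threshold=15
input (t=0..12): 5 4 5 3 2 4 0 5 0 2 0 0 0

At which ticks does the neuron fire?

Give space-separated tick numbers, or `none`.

Answer: 0 2 5 7

Derivation:
t=0: input=5 -> V=0 FIRE
t=1: input=4 -> V=12
t=2: input=5 -> V=0 FIRE
t=3: input=3 -> V=9
t=4: input=2 -> V=10
t=5: input=4 -> V=0 FIRE
t=6: input=0 -> V=0
t=7: input=5 -> V=0 FIRE
t=8: input=0 -> V=0
t=9: input=2 -> V=6
t=10: input=0 -> V=3
t=11: input=0 -> V=1
t=12: input=0 -> V=0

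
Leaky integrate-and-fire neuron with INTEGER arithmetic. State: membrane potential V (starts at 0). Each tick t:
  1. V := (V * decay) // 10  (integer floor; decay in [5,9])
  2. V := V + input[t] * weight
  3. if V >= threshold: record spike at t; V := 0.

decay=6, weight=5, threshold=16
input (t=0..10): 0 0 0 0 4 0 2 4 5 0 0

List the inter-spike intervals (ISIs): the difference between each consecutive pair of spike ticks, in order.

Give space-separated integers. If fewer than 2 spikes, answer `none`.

t=0: input=0 -> V=0
t=1: input=0 -> V=0
t=2: input=0 -> V=0
t=3: input=0 -> V=0
t=4: input=4 -> V=0 FIRE
t=5: input=0 -> V=0
t=6: input=2 -> V=10
t=7: input=4 -> V=0 FIRE
t=8: input=5 -> V=0 FIRE
t=9: input=0 -> V=0
t=10: input=0 -> V=0

Answer: 3 1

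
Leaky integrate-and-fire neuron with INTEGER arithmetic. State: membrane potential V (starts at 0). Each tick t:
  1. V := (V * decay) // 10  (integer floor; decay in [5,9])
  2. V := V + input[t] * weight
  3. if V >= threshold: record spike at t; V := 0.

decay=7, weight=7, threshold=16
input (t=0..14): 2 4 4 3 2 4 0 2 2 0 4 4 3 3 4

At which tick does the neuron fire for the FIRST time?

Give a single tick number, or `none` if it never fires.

t=0: input=2 -> V=14
t=1: input=4 -> V=0 FIRE
t=2: input=4 -> V=0 FIRE
t=3: input=3 -> V=0 FIRE
t=4: input=2 -> V=14
t=5: input=4 -> V=0 FIRE
t=6: input=0 -> V=0
t=7: input=2 -> V=14
t=8: input=2 -> V=0 FIRE
t=9: input=0 -> V=0
t=10: input=4 -> V=0 FIRE
t=11: input=4 -> V=0 FIRE
t=12: input=3 -> V=0 FIRE
t=13: input=3 -> V=0 FIRE
t=14: input=4 -> V=0 FIRE

Answer: 1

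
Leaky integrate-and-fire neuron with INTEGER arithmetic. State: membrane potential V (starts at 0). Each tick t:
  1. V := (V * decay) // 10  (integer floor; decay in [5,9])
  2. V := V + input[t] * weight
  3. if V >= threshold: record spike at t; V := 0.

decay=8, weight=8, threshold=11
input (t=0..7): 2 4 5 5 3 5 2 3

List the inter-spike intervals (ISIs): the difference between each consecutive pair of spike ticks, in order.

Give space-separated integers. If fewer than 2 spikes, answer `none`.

t=0: input=2 -> V=0 FIRE
t=1: input=4 -> V=0 FIRE
t=2: input=5 -> V=0 FIRE
t=3: input=5 -> V=0 FIRE
t=4: input=3 -> V=0 FIRE
t=5: input=5 -> V=0 FIRE
t=6: input=2 -> V=0 FIRE
t=7: input=3 -> V=0 FIRE

Answer: 1 1 1 1 1 1 1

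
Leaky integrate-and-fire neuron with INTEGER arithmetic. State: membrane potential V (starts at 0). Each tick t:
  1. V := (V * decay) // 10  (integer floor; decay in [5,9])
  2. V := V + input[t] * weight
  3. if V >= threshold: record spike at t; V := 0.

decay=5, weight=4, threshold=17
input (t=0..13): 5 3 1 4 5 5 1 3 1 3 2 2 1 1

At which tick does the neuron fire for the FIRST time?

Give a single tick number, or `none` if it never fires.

t=0: input=5 -> V=0 FIRE
t=1: input=3 -> V=12
t=2: input=1 -> V=10
t=3: input=4 -> V=0 FIRE
t=4: input=5 -> V=0 FIRE
t=5: input=5 -> V=0 FIRE
t=6: input=1 -> V=4
t=7: input=3 -> V=14
t=8: input=1 -> V=11
t=9: input=3 -> V=0 FIRE
t=10: input=2 -> V=8
t=11: input=2 -> V=12
t=12: input=1 -> V=10
t=13: input=1 -> V=9

Answer: 0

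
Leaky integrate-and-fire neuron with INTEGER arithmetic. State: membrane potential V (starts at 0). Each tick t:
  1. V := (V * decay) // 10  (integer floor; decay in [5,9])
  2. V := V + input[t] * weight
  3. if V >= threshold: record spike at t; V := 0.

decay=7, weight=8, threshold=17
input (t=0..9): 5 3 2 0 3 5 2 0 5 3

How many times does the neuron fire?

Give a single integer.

Answer: 6

Derivation:
t=0: input=5 -> V=0 FIRE
t=1: input=3 -> V=0 FIRE
t=2: input=2 -> V=16
t=3: input=0 -> V=11
t=4: input=3 -> V=0 FIRE
t=5: input=5 -> V=0 FIRE
t=6: input=2 -> V=16
t=7: input=0 -> V=11
t=8: input=5 -> V=0 FIRE
t=9: input=3 -> V=0 FIRE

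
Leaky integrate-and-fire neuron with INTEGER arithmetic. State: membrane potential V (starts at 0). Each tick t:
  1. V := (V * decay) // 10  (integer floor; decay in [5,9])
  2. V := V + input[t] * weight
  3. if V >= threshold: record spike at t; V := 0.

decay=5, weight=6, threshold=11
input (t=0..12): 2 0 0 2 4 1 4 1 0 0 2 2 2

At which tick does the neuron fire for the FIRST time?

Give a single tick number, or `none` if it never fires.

t=0: input=2 -> V=0 FIRE
t=1: input=0 -> V=0
t=2: input=0 -> V=0
t=3: input=2 -> V=0 FIRE
t=4: input=4 -> V=0 FIRE
t=5: input=1 -> V=6
t=6: input=4 -> V=0 FIRE
t=7: input=1 -> V=6
t=8: input=0 -> V=3
t=9: input=0 -> V=1
t=10: input=2 -> V=0 FIRE
t=11: input=2 -> V=0 FIRE
t=12: input=2 -> V=0 FIRE

Answer: 0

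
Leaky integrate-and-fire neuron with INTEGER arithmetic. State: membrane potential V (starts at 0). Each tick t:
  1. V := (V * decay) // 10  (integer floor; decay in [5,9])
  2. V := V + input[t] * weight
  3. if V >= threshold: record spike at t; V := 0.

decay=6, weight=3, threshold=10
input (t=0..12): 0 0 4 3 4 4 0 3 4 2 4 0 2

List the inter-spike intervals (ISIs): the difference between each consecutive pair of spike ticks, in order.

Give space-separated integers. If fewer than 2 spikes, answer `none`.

Answer: 2 1 3 2

Derivation:
t=0: input=0 -> V=0
t=1: input=0 -> V=0
t=2: input=4 -> V=0 FIRE
t=3: input=3 -> V=9
t=4: input=4 -> V=0 FIRE
t=5: input=4 -> V=0 FIRE
t=6: input=0 -> V=0
t=7: input=3 -> V=9
t=8: input=4 -> V=0 FIRE
t=9: input=2 -> V=6
t=10: input=4 -> V=0 FIRE
t=11: input=0 -> V=0
t=12: input=2 -> V=6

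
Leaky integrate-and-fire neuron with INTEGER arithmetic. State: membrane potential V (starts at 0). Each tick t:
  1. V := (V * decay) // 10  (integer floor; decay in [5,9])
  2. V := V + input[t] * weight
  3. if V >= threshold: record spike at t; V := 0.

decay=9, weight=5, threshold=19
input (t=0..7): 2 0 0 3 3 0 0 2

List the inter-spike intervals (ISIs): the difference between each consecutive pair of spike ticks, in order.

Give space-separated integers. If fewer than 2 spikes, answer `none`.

t=0: input=2 -> V=10
t=1: input=0 -> V=9
t=2: input=0 -> V=8
t=3: input=3 -> V=0 FIRE
t=4: input=3 -> V=15
t=5: input=0 -> V=13
t=6: input=0 -> V=11
t=7: input=2 -> V=0 FIRE

Answer: 4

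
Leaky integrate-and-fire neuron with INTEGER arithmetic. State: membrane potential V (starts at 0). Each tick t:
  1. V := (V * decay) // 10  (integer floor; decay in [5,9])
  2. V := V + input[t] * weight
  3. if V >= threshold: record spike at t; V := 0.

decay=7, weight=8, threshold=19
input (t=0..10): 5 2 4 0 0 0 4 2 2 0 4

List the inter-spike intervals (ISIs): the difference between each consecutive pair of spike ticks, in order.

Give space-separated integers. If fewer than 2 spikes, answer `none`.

Answer: 2 4 2 2

Derivation:
t=0: input=5 -> V=0 FIRE
t=1: input=2 -> V=16
t=2: input=4 -> V=0 FIRE
t=3: input=0 -> V=0
t=4: input=0 -> V=0
t=5: input=0 -> V=0
t=6: input=4 -> V=0 FIRE
t=7: input=2 -> V=16
t=8: input=2 -> V=0 FIRE
t=9: input=0 -> V=0
t=10: input=4 -> V=0 FIRE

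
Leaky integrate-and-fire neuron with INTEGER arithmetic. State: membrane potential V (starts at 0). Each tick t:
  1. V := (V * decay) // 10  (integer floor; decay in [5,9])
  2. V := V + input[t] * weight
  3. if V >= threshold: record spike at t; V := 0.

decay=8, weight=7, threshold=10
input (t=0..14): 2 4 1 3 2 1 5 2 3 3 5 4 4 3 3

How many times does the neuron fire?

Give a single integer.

Answer: 13

Derivation:
t=0: input=2 -> V=0 FIRE
t=1: input=4 -> V=0 FIRE
t=2: input=1 -> V=7
t=3: input=3 -> V=0 FIRE
t=4: input=2 -> V=0 FIRE
t=5: input=1 -> V=7
t=6: input=5 -> V=0 FIRE
t=7: input=2 -> V=0 FIRE
t=8: input=3 -> V=0 FIRE
t=9: input=3 -> V=0 FIRE
t=10: input=5 -> V=0 FIRE
t=11: input=4 -> V=0 FIRE
t=12: input=4 -> V=0 FIRE
t=13: input=3 -> V=0 FIRE
t=14: input=3 -> V=0 FIRE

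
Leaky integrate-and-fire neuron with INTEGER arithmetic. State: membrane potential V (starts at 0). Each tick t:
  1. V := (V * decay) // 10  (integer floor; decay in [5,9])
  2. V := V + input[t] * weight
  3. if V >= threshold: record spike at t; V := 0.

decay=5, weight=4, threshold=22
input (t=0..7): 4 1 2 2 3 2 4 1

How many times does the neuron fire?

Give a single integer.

Answer: 1

Derivation:
t=0: input=4 -> V=16
t=1: input=1 -> V=12
t=2: input=2 -> V=14
t=3: input=2 -> V=15
t=4: input=3 -> V=19
t=5: input=2 -> V=17
t=6: input=4 -> V=0 FIRE
t=7: input=1 -> V=4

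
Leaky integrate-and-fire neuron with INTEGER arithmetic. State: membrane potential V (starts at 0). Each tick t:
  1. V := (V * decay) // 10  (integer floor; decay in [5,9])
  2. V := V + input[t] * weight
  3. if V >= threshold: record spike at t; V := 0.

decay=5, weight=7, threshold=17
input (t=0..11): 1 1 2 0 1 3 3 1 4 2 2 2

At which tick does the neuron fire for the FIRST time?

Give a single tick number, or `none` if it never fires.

Answer: 2

Derivation:
t=0: input=1 -> V=7
t=1: input=1 -> V=10
t=2: input=2 -> V=0 FIRE
t=3: input=0 -> V=0
t=4: input=1 -> V=7
t=5: input=3 -> V=0 FIRE
t=6: input=3 -> V=0 FIRE
t=7: input=1 -> V=7
t=8: input=4 -> V=0 FIRE
t=9: input=2 -> V=14
t=10: input=2 -> V=0 FIRE
t=11: input=2 -> V=14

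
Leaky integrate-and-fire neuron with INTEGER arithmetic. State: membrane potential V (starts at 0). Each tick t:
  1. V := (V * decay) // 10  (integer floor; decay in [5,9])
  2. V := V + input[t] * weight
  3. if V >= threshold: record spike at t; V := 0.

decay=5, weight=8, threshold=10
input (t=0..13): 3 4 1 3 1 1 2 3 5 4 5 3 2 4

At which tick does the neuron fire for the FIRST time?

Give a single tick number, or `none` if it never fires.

t=0: input=3 -> V=0 FIRE
t=1: input=4 -> V=0 FIRE
t=2: input=1 -> V=8
t=3: input=3 -> V=0 FIRE
t=4: input=1 -> V=8
t=5: input=1 -> V=0 FIRE
t=6: input=2 -> V=0 FIRE
t=7: input=3 -> V=0 FIRE
t=8: input=5 -> V=0 FIRE
t=9: input=4 -> V=0 FIRE
t=10: input=5 -> V=0 FIRE
t=11: input=3 -> V=0 FIRE
t=12: input=2 -> V=0 FIRE
t=13: input=4 -> V=0 FIRE

Answer: 0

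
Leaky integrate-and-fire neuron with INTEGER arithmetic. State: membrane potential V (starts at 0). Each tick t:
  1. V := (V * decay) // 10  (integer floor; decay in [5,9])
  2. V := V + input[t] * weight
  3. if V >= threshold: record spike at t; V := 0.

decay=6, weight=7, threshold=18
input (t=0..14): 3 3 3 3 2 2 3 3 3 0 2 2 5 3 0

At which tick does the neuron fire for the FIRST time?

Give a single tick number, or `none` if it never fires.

Answer: 0

Derivation:
t=0: input=3 -> V=0 FIRE
t=1: input=3 -> V=0 FIRE
t=2: input=3 -> V=0 FIRE
t=3: input=3 -> V=0 FIRE
t=4: input=2 -> V=14
t=5: input=2 -> V=0 FIRE
t=6: input=3 -> V=0 FIRE
t=7: input=3 -> V=0 FIRE
t=8: input=3 -> V=0 FIRE
t=9: input=0 -> V=0
t=10: input=2 -> V=14
t=11: input=2 -> V=0 FIRE
t=12: input=5 -> V=0 FIRE
t=13: input=3 -> V=0 FIRE
t=14: input=0 -> V=0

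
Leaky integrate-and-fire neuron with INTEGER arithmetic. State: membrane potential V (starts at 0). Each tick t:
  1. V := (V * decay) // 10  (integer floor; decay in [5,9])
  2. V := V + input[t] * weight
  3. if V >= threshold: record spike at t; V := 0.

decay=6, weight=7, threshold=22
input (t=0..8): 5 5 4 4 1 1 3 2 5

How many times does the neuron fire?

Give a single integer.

t=0: input=5 -> V=0 FIRE
t=1: input=5 -> V=0 FIRE
t=2: input=4 -> V=0 FIRE
t=3: input=4 -> V=0 FIRE
t=4: input=1 -> V=7
t=5: input=1 -> V=11
t=6: input=3 -> V=0 FIRE
t=7: input=2 -> V=14
t=8: input=5 -> V=0 FIRE

Answer: 6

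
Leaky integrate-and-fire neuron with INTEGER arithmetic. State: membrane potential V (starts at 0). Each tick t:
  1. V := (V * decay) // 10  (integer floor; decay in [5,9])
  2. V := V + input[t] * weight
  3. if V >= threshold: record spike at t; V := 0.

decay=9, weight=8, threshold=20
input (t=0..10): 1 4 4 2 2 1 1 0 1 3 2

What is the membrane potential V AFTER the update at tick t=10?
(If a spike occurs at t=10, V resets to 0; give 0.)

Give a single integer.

Answer: 16

Derivation:
t=0: input=1 -> V=8
t=1: input=4 -> V=0 FIRE
t=2: input=4 -> V=0 FIRE
t=3: input=2 -> V=16
t=4: input=2 -> V=0 FIRE
t=5: input=1 -> V=8
t=6: input=1 -> V=15
t=7: input=0 -> V=13
t=8: input=1 -> V=19
t=9: input=3 -> V=0 FIRE
t=10: input=2 -> V=16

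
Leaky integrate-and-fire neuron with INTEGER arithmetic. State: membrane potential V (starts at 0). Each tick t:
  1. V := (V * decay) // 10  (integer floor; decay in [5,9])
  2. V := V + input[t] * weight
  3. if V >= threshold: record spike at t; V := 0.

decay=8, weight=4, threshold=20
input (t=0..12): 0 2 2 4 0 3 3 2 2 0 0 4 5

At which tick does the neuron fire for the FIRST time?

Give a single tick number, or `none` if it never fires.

t=0: input=0 -> V=0
t=1: input=2 -> V=8
t=2: input=2 -> V=14
t=3: input=4 -> V=0 FIRE
t=4: input=0 -> V=0
t=5: input=3 -> V=12
t=6: input=3 -> V=0 FIRE
t=7: input=2 -> V=8
t=8: input=2 -> V=14
t=9: input=0 -> V=11
t=10: input=0 -> V=8
t=11: input=4 -> V=0 FIRE
t=12: input=5 -> V=0 FIRE

Answer: 3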